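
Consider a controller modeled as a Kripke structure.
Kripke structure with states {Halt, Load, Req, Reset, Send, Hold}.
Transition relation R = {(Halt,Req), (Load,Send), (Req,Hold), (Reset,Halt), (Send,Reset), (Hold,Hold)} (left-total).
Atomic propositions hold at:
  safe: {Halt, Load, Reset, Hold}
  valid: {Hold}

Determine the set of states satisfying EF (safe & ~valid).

{Halt, Load, Reset, Send}

Sat(~valid) = {Halt, Load, Req, Reset, Send}
Sat(safe & ~valid) = {Halt, Load, Reset}
EF (safe & ~valid): least fixpoint, start Z0 = {Halt, Load, Reset}, add states with some successor in Z. Z1 = {Halt, Load, Reset, Send}; fixed.
Sat(EF (safe & ~valid)) = {Halt, Load, Reset, Send}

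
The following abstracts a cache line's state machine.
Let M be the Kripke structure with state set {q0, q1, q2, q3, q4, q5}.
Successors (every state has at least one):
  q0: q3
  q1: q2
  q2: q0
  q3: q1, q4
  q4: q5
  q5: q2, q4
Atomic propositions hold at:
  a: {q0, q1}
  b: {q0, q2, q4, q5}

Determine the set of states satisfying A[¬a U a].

Sat(¬a) = {q2, q3, q4, q5}
A[¬a U a]: least fixpoint, start Z0 = Sat(a) = {q0, q1}, add states in Sat(¬a) with every successor in Z. Z1 = {q0, q1, q2}; fixed.
Sat(A[¬a U a]) = {q0, q1, q2}

{q0, q1, q2}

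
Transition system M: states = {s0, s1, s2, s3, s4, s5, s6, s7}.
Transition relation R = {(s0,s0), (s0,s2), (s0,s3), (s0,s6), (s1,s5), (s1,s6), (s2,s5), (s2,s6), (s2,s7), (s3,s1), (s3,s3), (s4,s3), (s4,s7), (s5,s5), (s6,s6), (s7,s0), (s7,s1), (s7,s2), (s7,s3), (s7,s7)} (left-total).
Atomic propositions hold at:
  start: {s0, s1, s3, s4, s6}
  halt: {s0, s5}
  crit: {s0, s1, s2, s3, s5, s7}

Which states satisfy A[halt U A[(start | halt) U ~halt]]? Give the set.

{s1, s2, s3, s4, s6, s7}

Sat(start | halt) = {s0, s1, s3, s4, s5, s6}
Sat(~halt) = {s1, s2, s3, s4, s6, s7}
A[(start | halt) U ~halt]: least fixpoint, start Z0 = Sat(~halt) = {s1, s2, s3, s4, s6, s7}, add states in Sat(start | halt) with every successor in Z. Already a fixed point.
Sat(A[(start | halt) U ~halt]) = {s1, s2, s3, s4, s6, s7}
A[halt U A[(start | halt) U ~halt]]: least fixpoint, start Z0 = Sat(A[(start | halt) U ~halt]) = {s1, s2, s3, s4, s6, s7}, add states in Sat(halt) with every successor in Z. Already a fixed point.
Sat(A[halt U A[(start | halt) U ~halt]]) = {s1, s2, s3, s4, s6, s7}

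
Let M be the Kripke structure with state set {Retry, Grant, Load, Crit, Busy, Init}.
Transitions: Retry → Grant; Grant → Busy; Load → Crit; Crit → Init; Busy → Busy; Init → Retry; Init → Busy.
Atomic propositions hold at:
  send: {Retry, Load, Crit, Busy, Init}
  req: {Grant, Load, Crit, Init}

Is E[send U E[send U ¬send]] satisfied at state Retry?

Sat(¬send) = {Grant}
E[send U ¬send]: least fixpoint, start Z0 = Sat(¬send) = {Grant}, add states in Sat(send) with some successor in Z. Z1 = {Retry, Grant}; Z2 = {Retry, Grant, Init}; Z3 = {Retry, Grant, Crit, Init}; Z4 = {Retry, Grant, Load, Crit, Init}; fixed.
Sat(E[send U ¬send]) = {Retry, Grant, Load, Crit, Init}
E[send U E[send U ¬send]]: least fixpoint, start Z0 = Sat(E[send U ¬send]) = {Retry, Grant, Load, Crit, Init}, add states in Sat(send) with some successor in Z. Already a fixed point.
Sat(E[send U E[send U ¬send]]) = {Retry, Grant, Load, Crit, Init}
Retry ∈ Sat(E[send U E[send U ¬send]]) = {Retry, Grant, Load, Crit, Init}, so the formula holds at Retry.

Yes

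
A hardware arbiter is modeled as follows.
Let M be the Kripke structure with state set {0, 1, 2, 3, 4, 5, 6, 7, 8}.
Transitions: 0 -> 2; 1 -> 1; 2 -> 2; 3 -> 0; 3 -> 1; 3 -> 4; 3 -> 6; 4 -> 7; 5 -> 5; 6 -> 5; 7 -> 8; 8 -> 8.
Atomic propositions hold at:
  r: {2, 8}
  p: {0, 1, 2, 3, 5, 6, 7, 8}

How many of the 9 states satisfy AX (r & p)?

4

Sat(r & p) = {2, 8}
Sat(AX (r & p)) = {s : every successor in {2, 8}} = {0, 2, 7, 8}
|Sat(AX (r & p))| = |{0, 2, 7, 8}| = 4.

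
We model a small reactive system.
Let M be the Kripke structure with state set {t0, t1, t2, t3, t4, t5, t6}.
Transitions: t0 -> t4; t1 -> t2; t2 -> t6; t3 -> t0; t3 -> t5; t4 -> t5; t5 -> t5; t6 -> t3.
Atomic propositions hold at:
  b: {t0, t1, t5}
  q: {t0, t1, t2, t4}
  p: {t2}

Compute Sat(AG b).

AG b: greatest fixpoint, start Z0 = {t0, t1, t5}, keep only states in Sat with every successor in Z. Z1 = {t5}; fixed.
Sat(AG b) = {t5}

{t5}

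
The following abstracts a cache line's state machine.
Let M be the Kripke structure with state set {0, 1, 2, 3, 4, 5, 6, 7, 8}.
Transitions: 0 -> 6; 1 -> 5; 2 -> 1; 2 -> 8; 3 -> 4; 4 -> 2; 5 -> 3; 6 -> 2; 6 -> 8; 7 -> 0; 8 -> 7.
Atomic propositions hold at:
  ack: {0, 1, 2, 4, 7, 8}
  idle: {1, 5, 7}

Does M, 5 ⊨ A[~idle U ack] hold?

No

Sat(~idle) = {0, 2, 3, 4, 6, 8}
A[~idle U ack]: least fixpoint, start Z0 = Sat(ack) = {0, 1, 2, 4, 7, 8}, add states in Sat(~idle) with every successor in Z. Z1 = {0, 1, 2, 3, 4, 6, 7, 8}; fixed.
Sat(A[~idle U ack]) = {0, 1, 2, 3, 4, 6, 7, 8}
5 ∉ Sat(A[~idle U ack]) = {0, 1, 2, 3, 4, 6, 7, 8}, so the formula does not hold at 5.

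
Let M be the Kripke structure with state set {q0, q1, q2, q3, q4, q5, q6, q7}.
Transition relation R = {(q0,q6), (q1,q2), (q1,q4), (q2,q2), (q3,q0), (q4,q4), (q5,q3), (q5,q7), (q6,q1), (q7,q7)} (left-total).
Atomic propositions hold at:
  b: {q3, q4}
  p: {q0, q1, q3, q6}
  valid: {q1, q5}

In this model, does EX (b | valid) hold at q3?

No

Sat(b | valid) = {q1, q3, q4, q5}
Sat(EX (b | valid)) = {s : some successor in {q1, q3, q4, q5}} = {q1, q4, q5, q6}
q3 ∉ Sat(EX (b | valid)) = {q1, q4, q5, q6}, so the formula does not hold at q3.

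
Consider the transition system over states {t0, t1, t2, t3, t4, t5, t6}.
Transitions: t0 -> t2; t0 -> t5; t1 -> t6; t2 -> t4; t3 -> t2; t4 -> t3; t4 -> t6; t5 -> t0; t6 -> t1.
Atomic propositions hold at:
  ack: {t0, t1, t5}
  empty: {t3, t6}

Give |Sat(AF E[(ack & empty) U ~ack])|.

Sat(ack & empty) = ∅
Sat(~ack) = {t2, t3, t4, t6}
E[(ack & empty) U ~ack]: least fixpoint, start Z0 = Sat(~ack) = {t2, t3, t4, t6}, add states in Sat(ack & empty) with some successor in Z. Already a fixed point.
Sat(E[(ack & empty) U ~ack]) = {t2, t3, t4, t6}
AF E[(ack & empty) U ~ack]: least fixpoint, start Z0 = {t2, t3, t4, t6}, add states with every successor in Z. Z1 = {t1, t2, t3, t4, t6}; fixed.
Sat(AF E[(ack & empty) U ~ack]) = {t1, t2, t3, t4, t6}
|Sat(AF E[(ack & empty) U ~ack])| = |{t1, t2, t3, t4, t6}| = 5.

5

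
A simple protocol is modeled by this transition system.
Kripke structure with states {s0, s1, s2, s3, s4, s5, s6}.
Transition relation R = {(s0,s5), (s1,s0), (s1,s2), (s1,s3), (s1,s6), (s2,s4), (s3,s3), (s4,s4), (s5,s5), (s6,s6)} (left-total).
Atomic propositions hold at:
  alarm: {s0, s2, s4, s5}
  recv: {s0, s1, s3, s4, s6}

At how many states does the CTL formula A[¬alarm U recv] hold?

5

Sat(¬alarm) = {s1, s3, s6}
A[¬alarm U recv]: least fixpoint, start Z0 = Sat(recv) = {s0, s1, s3, s4, s6}, add states in Sat(¬alarm) with every successor in Z. Already a fixed point.
Sat(A[¬alarm U recv]) = {s0, s1, s3, s4, s6}
|Sat(A[¬alarm U recv])| = |{s0, s1, s3, s4, s6}| = 5.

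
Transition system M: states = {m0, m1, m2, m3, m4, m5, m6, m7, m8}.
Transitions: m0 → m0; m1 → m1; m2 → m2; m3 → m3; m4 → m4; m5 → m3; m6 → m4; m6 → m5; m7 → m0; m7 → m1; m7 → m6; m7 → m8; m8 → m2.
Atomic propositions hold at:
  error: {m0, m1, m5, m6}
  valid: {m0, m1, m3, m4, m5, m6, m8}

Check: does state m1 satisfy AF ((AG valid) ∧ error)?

AG valid: greatest fixpoint, start Z0 = {m0, m1, m3, m4, m5, m6, m8}, keep only states in Sat with every successor in Z. Z1 = {m0, m1, m3, m4, m5, m6}; fixed.
Sat(AG valid) = {m0, m1, m3, m4, m5, m6}
Sat((AG valid) ∧ error) = {m0, m1, m5, m6}
AF ((AG valid) ∧ error): least fixpoint, start Z0 = {m0, m1, m5, m6}, add states with every successor in Z. Already a fixed point.
Sat(AF ((AG valid) ∧ error)) = {m0, m1, m5, m6}
m1 ∈ Sat(AF ((AG valid) ∧ error)) = {m0, m1, m5, m6}, so the formula holds at m1.

Yes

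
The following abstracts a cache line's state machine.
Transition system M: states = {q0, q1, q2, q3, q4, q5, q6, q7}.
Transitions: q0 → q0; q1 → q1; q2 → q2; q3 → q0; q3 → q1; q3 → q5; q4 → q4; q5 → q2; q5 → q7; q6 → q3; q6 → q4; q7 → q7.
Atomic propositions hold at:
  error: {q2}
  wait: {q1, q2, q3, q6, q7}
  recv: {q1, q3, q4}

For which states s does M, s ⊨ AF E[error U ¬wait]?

{q0, q4, q5}

Sat(¬wait) = {q0, q4, q5}
E[error U ¬wait]: least fixpoint, start Z0 = Sat(¬wait) = {q0, q4, q5}, add states in Sat(error) with some successor in Z. Already a fixed point.
Sat(E[error U ¬wait]) = {q0, q4, q5}
AF E[error U ¬wait]: least fixpoint, start Z0 = {q0, q4, q5}, add states with every successor in Z. Already a fixed point.
Sat(AF E[error U ¬wait]) = {q0, q4, q5}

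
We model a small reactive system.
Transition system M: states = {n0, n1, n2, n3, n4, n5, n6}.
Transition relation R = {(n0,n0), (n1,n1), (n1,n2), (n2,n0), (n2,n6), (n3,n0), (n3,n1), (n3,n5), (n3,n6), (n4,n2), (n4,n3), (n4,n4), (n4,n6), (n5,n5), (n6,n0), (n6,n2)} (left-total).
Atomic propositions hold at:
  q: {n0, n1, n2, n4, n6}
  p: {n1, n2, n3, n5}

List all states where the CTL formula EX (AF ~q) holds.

Sat(~q) = {n3, n5}
AF ~q: least fixpoint, start Z0 = {n3, n5}, add states with every successor in Z. Already a fixed point.
Sat(AF ~q) = {n3, n5}
Sat(EX (AF ~q)) = {s : some successor in {n3, n5}} = {n3, n4, n5}

{n3, n4, n5}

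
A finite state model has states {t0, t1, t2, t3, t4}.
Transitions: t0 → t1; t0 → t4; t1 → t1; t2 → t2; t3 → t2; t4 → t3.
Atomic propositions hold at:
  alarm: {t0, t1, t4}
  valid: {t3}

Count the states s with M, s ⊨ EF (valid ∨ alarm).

Sat(valid ∨ alarm) = {t0, t1, t3, t4}
EF (valid ∨ alarm): least fixpoint, start Z0 = {t0, t1, t3, t4}, add states with some successor in Z. Already a fixed point.
Sat(EF (valid ∨ alarm)) = {t0, t1, t3, t4}
|Sat(EF (valid ∨ alarm))| = |{t0, t1, t3, t4}| = 4.

4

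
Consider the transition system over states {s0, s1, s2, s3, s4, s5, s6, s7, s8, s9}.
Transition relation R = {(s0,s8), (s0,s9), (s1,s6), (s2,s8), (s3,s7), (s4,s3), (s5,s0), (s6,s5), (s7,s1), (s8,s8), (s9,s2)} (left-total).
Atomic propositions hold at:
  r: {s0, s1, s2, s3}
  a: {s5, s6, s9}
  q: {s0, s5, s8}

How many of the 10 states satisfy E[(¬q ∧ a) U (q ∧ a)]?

Sat(¬q) = {s1, s2, s3, s4, s6, s7, s9}
Sat(¬q ∧ a) = {s6, s9}
Sat(q ∧ a) = {s5}
E[(¬q ∧ a) U (q ∧ a)]: least fixpoint, start Z0 = Sat((q ∧ a)) = {s5}, add states in Sat(¬q ∧ a) with some successor in Z. Z1 = {s5, s6}; fixed.
Sat(E[(¬q ∧ a) U (q ∧ a)]) = {s5, s6}
|Sat(E[(¬q ∧ a) U (q ∧ a)])| = |{s5, s6}| = 2.

2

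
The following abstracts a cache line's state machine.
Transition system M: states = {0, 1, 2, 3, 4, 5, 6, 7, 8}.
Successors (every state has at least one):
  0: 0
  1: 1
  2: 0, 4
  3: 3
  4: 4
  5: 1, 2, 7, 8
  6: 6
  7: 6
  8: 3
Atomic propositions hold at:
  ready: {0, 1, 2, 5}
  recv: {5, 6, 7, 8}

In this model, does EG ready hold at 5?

EG ready: greatest fixpoint, start Z0 = {0, 1, 2, 5}, keep only states in Sat with some successor in Z. Already a fixed point.
Sat(EG ready) = {0, 1, 2, 5}
5 ∈ Sat(EG ready) = {0, 1, 2, 5}, so the formula holds at 5.

Yes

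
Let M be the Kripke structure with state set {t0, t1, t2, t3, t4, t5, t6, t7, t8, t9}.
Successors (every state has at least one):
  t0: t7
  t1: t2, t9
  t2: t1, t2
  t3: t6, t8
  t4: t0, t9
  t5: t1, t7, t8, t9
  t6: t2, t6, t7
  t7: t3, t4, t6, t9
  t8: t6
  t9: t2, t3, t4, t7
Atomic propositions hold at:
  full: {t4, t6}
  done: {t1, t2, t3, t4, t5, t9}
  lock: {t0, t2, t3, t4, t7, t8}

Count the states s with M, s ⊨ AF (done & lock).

3

Sat(done & lock) = {t2, t3, t4}
AF (done & lock): least fixpoint, start Z0 = {t2, t3, t4}, add states with every successor in Z. Already a fixed point.
Sat(AF (done & lock)) = {t2, t3, t4}
|Sat(AF (done & lock))| = |{t2, t3, t4}| = 3.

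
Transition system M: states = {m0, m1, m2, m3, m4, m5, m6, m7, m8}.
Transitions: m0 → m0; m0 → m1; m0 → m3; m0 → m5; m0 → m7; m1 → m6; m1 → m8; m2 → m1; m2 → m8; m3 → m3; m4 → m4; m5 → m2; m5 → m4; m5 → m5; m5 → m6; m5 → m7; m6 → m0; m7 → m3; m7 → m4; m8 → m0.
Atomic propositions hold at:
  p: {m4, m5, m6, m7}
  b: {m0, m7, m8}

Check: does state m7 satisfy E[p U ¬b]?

Yes

Sat(¬b) = {m1, m2, m3, m4, m5, m6}
E[p U ¬b]: least fixpoint, start Z0 = Sat(¬b) = {m1, m2, m3, m4, m5, m6}, add states in Sat(p) with some successor in Z. Z1 = {m1, m2, m3, m4, m5, m6, m7}; fixed.
Sat(E[p U ¬b]) = {m1, m2, m3, m4, m5, m6, m7}
m7 ∈ Sat(E[p U ¬b]) = {m1, m2, m3, m4, m5, m6, m7}, so the formula holds at m7.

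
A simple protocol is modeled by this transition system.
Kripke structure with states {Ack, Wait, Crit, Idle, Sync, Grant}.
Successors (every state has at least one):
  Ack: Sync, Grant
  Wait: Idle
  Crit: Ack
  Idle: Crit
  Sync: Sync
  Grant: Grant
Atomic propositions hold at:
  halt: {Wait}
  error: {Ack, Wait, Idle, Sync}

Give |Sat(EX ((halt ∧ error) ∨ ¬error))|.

3

Sat(halt ∧ error) = {Wait}
Sat(¬error) = {Crit, Grant}
Sat((halt ∧ error) ∨ ¬error) = {Wait, Crit, Grant}
Sat(EX ((halt ∧ error) ∨ ¬error)) = {s : some successor in {Wait, Crit, Grant}} = {Ack, Idle, Grant}
|Sat(EX ((halt ∧ error) ∨ ¬error))| = |{Ack, Idle, Grant}| = 3.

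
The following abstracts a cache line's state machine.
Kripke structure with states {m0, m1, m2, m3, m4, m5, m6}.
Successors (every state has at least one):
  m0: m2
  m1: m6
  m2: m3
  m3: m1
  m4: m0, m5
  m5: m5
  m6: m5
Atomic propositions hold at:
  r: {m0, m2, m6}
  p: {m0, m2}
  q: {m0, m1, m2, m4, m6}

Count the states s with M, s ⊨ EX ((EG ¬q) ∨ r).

5

Sat(¬q) = {m3, m5}
EG ¬q: greatest fixpoint, start Z0 = {m3, m5}, keep only states in Sat with some successor in Z. Z1 = {m5}; fixed.
Sat(EG ¬q) = {m5}
Sat((EG ¬q) ∨ r) = {m0, m2, m5, m6}
Sat(EX ((EG ¬q) ∨ r)) = {s : some successor in {m0, m2, m5, m6}} = {m0, m1, m4, m5, m6}
|Sat(EX ((EG ¬q) ∨ r))| = |{m0, m1, m4, m5, m6}| = 5.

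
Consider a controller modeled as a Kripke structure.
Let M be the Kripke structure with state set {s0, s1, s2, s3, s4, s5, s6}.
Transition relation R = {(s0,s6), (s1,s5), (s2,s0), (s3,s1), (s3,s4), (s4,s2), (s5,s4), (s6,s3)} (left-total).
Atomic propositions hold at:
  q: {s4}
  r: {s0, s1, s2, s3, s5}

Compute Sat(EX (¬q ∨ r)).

{s0, s1, s2, s3, s4, s6}

Sat(¬q) = {s0, s1, s2, s3, s5, s6}
Sat(¬q ∨ r) = {s0, s1, s2, s3, s5, s6}
Sat(EX (¬q ∨ r)) = {s : some successor in {s0, s1, s2, s3, s5, s6}} = {s0, s1, s2, s3, s4, s6}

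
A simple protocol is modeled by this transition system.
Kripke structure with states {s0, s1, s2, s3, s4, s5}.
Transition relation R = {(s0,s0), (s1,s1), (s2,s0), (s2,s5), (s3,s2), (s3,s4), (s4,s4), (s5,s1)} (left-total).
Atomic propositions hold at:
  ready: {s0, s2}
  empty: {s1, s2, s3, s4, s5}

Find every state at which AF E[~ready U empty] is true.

Sat(~ready) = {s1, s3, s4, s5}
E[~ready U empty]: least fixpoint, start Z0 = Sat(empty) = {s1, s2, s3, s4, s5}, add states in Sat(~ready) with some successor in Z. Already a fixed point.
Sat(E[~ready U empty]) = {s1, s2, s3, s4, s5}
AF E[~ready U empty]: least fixpoint, start Z0 = {s1, s2, s3, s4, s5}, add states with every successor in Z. Already a fixed point.
Sat(AF E[~ready U empty]) = {s1, s2, s3, s4, s5}

{s1, s2, s3, s4, s5}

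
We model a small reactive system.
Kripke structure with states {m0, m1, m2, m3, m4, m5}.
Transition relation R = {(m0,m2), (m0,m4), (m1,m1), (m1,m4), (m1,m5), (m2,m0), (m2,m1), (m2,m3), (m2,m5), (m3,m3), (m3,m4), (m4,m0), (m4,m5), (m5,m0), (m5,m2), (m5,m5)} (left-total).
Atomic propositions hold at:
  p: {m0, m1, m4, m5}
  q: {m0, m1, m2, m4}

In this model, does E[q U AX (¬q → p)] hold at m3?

Sat(¬q) = {m3, m5}
Sat(¬q → p) = {m0, m1, m2, m4, m5}
Sat(AX (¬q → p)) = {s : every successor in {m0, m1, m2, m4, m5}} = {m0, m1, m4, m5}
E[q U AX (¬q → p)]: least fixpoint, start Z0 = Sat(AX (¬q → p)) = {m0, m1, m4, m5}, add states in Sat(q) with some successor in Z. Z1 = {m0, m1, m2, m4, m5}; fixed.
Sat(E[q U AX (¬q → p)]) = {m0, m1, m2, m4, m5}
m3 ∉ Sat(E[q U AX (¬q → p)]) = {m0, m1, m2, m4, m5}, so the formula does not hold at m3.

No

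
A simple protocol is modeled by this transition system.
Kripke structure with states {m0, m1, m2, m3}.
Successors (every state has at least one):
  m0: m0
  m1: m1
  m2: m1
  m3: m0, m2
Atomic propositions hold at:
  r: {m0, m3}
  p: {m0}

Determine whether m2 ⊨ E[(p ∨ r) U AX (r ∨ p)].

Sat(p ∨ r) = {m0, m3}
Sat(r ∨ p) = {m0, m3}
Sat(AX (r ∨ p)) = {s : every successor in {m0, m3}} = {m0}
E[(p ∨ r) U AX (r ∨ p)]: least fixpoint, start Z0 = Sat(AX (r ∨ p)) = {m0}, add states in Sat(p ∨ r) with some successor in Z. Z1 = {m0, m3}; fixed.
Sat(E[(p ∨ r) U AX (r ∨ p)]) = {m0, m3}
m2 ∉ Sat(E[(p ∨ r) U AX (r ∨ p)]) = {m0, m3}, so the formula does not hold at m2.

No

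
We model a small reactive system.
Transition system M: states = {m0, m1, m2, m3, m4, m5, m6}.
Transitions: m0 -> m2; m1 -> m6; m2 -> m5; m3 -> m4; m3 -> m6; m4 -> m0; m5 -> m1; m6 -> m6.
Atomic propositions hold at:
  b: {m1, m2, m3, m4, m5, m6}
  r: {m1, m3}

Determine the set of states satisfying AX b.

Sat(AX b) = {s : every successor in {m1, m2, m3, m4, m5, m6}} = {m0, m1, m2, m3, m5, m6}

{m0, m1, m2, m3, m5, m6}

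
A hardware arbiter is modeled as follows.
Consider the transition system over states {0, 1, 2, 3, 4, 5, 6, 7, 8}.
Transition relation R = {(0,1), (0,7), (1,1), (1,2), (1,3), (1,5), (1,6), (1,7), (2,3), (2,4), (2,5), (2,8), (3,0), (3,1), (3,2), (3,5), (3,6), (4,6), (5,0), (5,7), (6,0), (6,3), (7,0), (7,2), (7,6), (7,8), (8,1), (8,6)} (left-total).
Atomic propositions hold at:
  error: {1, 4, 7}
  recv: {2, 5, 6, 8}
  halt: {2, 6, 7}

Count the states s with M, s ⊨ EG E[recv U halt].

3

E[recv U halt]: least fixpoint, start Z0 = Sat(halt) = {2, 6, 7}, add states in Sat(recv) with some successor in Z. Z1 = {2, 5, 6, 7, 8}; fixed.
Sat(E[recv U halt]) = {2, 5, 6, 7, 8}
EG E[recv U halt]: greatest fixpoint, start Z0 = {2, 5, 6, 7, 8}, keep only states in Sat with some successor in Z. Z1 = {2, 5, 7, 8}; Z2 = {2, 5, 7}; fixed.
Sat(EG E[recv U halt]) = {2, 5, 7}
|Sat(EG E[recv U halt])| = |{2, 5, 7}| = 3.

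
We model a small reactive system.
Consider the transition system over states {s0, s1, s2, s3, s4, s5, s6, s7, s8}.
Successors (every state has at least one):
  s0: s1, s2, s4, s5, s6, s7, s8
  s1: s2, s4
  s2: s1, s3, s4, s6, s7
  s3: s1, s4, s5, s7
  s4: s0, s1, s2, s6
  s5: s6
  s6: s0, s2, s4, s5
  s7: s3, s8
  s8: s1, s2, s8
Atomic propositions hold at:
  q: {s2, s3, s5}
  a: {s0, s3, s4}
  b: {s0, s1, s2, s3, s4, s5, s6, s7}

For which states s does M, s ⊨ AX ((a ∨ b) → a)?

{s7}

Sat(a ∨ b) = {s0, s1, s2, s3, s4, s5, s6, s7}
Sat((a ∨ b) → a) = {s0, s3, s4, s8}
Sat(AX ((a ∨ b) → a)) = {s : every successor in {s0, s3, s4, s8}} = {s7}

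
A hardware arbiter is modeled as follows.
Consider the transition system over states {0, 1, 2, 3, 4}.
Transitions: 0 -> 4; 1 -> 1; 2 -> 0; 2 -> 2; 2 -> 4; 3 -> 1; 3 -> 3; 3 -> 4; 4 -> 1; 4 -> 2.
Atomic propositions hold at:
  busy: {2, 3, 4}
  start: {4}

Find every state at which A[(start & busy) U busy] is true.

Sat(start & busy) = {4}
A[(start & busy) U busy]: least fixpoint, start Z0 = Sat(busy) = {2, 3, 4}, add states in Sat(start & busy) with every successor in Z. Already a fixed point.
Sat(A[(start & busy) U busy]) = {2, 3, 4}

{2, 3, 4}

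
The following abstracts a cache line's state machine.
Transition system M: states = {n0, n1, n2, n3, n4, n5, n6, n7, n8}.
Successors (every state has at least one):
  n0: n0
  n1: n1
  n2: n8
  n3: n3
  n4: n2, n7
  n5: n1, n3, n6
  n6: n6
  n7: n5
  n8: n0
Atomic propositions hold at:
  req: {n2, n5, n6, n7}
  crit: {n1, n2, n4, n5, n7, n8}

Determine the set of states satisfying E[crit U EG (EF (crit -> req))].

{n0, n2, n3, n4, n5, n6, n7, n8}

Sat(crit -> req) = {n0, n2, n3, n5, n6, n7}
EF (crit -> req): least fixpoint, start Z0 = {n0, n2, n3, n5, n6, n7}, add states with some successor in Z. Z1 = {n0, n2, n3, n4, n5, n6, n7, n8}; fixed.
Sat(EF (crit -> req)) = {n0, n2, n3, n4, n5, n6, n7, n8}
EG (EF (crit -> req)): greatest fixpoint, start Z0 = {n0, n2, n3, n4, n5, n6, n7, n8}, keep only states in Sat with some successor in Z. Already a fixed point.
Sat(EG (EF (crit -> req))) = {n0, n2, n3, n4, n5, n6, n7, n8}
E[crit U EG (EF (crit -> req))]: least fixpoint, start Z0 = Sat(EG (EF (crit -> req))) = {n0, n2, n3, n4, n5, n6, n7, n8}, add states in Sat(crit) with some successor in Z. Already a fixed point.
Sat(E[crit U EG (EF (crit -> req))]) = {n0, n2, n3, n4, n5, n6, n7, n8}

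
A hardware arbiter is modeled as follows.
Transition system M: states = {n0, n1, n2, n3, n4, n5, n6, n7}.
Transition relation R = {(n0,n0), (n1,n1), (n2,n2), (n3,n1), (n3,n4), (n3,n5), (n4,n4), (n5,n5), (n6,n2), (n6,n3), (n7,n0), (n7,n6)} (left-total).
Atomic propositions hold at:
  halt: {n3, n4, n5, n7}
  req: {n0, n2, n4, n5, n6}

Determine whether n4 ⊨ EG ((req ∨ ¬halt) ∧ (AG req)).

Sat(¬halt) = {n0, n1, n2, n6}
Sat(req ∨ ¬halt) = {n0, n1, n2, n4, n5, n6}
AG req: greatest fixpoint, start Z0 = {n0, n2, n4, n5, n6}, keep only states in Sat with every successor in Z. Z1 = {n0, n2, n4, n5}; fixed.
Sat(AG req) = {n0, n2, n4, n5}
Sat((req ∨ ¬halt) ∧ (AG req)) = {n0, n2, n4, n5}
EG ((req ∨ ¬halt) ∧ (AG req)): greatest fixpoint, start Z0 = {n0, n2, n4, n5}, keep only states in Sat with some successor in Z. Already a fixed point.
Sat(EG ((req ∨ ¬halt) ∧ (AG req))) = {n0, n2, n4, n5}
n4 ∈ Sat(EG ((req ∨ ¬halt) ∧ (AG req))) = {n0, n2, n4, n5}, so the formula holds at n4.

Yes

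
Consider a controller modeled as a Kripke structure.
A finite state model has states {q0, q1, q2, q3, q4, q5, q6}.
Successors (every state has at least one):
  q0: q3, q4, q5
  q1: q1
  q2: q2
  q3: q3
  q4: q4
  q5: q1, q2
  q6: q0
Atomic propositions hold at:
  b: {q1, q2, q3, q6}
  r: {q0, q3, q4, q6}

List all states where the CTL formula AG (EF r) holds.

{q3, q4}

EF r: least fixpoint, start Z0 = {q0, q3, q4, q6}, add states with some successor in Z. Already a fixed point.
Sat(EF r) = {q0, q3, q4, q6}
AG (EF r): greatest fixpoint, start Z0 = {q0, q3, q4, q6}, keep only states in Sat with every successor in Z. Z1 = {q3, q4, q6}; Z2 = {q3, q4}; fixed.
Sat(AG (EF r)) = {q3, q4}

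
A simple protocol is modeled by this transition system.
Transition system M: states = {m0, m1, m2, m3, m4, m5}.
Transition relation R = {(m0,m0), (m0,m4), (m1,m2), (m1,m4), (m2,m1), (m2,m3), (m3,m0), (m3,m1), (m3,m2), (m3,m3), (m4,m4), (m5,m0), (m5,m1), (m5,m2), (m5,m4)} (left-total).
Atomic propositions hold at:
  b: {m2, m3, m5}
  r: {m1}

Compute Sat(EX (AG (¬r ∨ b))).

{m0, m1, m3, m4, m5}

Sat(¬r) = {m0, m2, m3, m4, m5}
Sat(¬r ∨ b) = {m0, m2, m3, m4, m5}
AG (¬r ∨ b): greatest fixpoint, start Z0 = {m0, m2, m3, m4, m5}, keep only states in Sat with every successor in Z. Z1 = {m0, m4}; fixed.
Sat(AG (¬r ∨ b)) = {m0, m4}
Sat(EX (AG (¬r ∨ b))) = {s : some successor in {m0, m4}} = {m0, m1, m3, m4, m5}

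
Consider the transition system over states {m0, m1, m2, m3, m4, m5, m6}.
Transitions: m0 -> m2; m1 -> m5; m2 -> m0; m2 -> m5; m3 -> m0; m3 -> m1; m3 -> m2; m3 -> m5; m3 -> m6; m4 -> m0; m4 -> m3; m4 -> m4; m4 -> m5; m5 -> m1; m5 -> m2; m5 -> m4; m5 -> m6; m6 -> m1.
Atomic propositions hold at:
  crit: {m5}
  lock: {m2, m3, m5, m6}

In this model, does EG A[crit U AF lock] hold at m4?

No

AF lock: least fixpoint, start Z0 = {m2, m3, m5, m6}, add states with every successor in Z. Z1 = {m0, m1, m2, m3, m5, m6}; fixed.
Sat(AF lock) = {m0, m1, m2, m3, m5, m6}
A[crit U AF lock]: least fixpoint, start Z0 = Sat(AF lock) = {m0, m1, m2, m3, m5, m6}, add states in Sat(crit) with every successor in Z. Already a fixed point.
Sat(A[crit U AF lock]) = {m0, m1, m2, m3, m5, m6}
EG A[crit U AF lock]: greatest fixpoint, start Z0 = {m0, m1, m2, m3, m5, m6}, keep only states in Sat with some successor in Z. Already a fixed point.
Sat(EG A[crit U AF lock]) = {m0, m1, m2, m3, m5, m6}
m4 ∉ Sat(EG A[crit U AF lock]) = {m0, m1, m2, m3, m5, m6}, so the formula does not hold at m4.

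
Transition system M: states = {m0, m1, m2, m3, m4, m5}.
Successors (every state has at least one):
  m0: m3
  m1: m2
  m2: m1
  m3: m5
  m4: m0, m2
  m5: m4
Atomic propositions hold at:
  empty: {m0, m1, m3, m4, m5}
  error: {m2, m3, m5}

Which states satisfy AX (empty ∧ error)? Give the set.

{m0, m3}

Sat(empty ∧ error) = {m3, m5}
Sat(AX (empty ∧ error)) = {s : every successor in {m3, m5}} = {m0, m3}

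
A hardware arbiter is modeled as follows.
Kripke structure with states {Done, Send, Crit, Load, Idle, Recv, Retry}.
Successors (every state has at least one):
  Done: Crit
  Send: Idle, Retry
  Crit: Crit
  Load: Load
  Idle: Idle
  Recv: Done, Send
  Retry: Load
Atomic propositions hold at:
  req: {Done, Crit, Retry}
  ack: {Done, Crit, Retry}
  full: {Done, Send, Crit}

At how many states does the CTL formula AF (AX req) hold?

2

Sat(AX req) = {s : every successor in {Done, Crit, Retry}} = {Done, Crit}
AF (AX req): least fixpoint, start Z0 = {Done, Crit}, add states with every successor in Z. Already a fixed point.
Sat(AF (AX req)) = {Done, Crit}
|Sat(AF (AX req))| = |{Done, Crit}| = 2.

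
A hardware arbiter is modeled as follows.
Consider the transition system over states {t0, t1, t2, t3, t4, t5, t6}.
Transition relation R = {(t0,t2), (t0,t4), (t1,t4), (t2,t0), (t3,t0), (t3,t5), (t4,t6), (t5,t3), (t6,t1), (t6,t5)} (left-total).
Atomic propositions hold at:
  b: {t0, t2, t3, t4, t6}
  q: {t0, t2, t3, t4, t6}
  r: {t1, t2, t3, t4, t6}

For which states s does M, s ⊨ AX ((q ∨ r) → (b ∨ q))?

Sat(q ∨ r) = {t0, t1, t2, t3, t4, t6}
Sat(b ∨ q) = {t0, t2, t3, t4, t6}
Sat((q ∨ r) → (b ∨ q)) = {t0, t2, t3, t4, t5, t6}
Sat(AX ((q ∨ r) → (b ∨ q))) = {s : every successor in {t0, t2, t3, t4, t5, t6}} = {t0, t1, t2, t3, t4, t5}

{t0, t1, t2, t3, t4, t5}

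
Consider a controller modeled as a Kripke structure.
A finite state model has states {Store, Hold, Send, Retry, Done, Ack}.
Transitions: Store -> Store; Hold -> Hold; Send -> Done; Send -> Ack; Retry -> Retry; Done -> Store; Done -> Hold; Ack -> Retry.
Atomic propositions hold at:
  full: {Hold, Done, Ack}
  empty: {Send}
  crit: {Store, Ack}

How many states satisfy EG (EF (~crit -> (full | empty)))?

4

Sat(~crit) = {Hold, Send, Retry, Done}
Sat(full | empty) = {Hold, Send, Done, Ack}
Sat(~crit -> (full | empty)) = {Store, Hold, Send, Done, Ack}
EF (~crit -> (full | empty)): least fixpoint, start Z0 = {Store, Hold, Send, Done, Ack}, add states with some successor in Z. Already a fixed point.
Sat(EF (~crit -> (full | empty))) = {Store, Hold, Send, Done, Ack}
EG (EF (~crit -> (full | empty))): greatest fixpoint, start Z0 = {Store, Hold, Send, Done, Ack}, keep only states in Sat with some successor in Z. Z1 = {Store, Hold, Send, Done}; fixed.
Sat(EG (EF (~crit -> (full | empty)))) = {Store, Hold, Send, Done}
|Sat(EG (EF (~crit -> (full | empty))))| = |{Store, Hold, Send, Done}| = 4.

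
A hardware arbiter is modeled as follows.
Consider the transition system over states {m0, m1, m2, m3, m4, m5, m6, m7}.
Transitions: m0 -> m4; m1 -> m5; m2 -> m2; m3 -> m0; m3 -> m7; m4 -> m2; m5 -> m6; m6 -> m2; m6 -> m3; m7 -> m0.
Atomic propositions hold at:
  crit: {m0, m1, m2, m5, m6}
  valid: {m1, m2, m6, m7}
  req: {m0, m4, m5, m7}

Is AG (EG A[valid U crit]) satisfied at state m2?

A[valid U crit]: least fixpoint, start Z0 = Sat(crit) = {m0, m1, m2, m5, m6}, add states in Sat(valid) with every successor in Z. Z1 = {m0, m1, m2, m5, m6, m7}; fixed.
Sat(A[valid U crit]) = {m0, m1, m2, m5, m6, m7}
EG A[valid U crit]: greatest fixpoint, start Z0 = {m0, m1, m2, m5, m6, m7}, keep only states in Sat with some successor in Z. Z1 = {m1, m2, m5, m6, m7}; Z2 = {m1, m2, m5, m6}; fixed.
Sat(EG A[valid U crit]) = {m1, m2, m5, m6}
AG (EG A[valid U crit]): greatest fixpoint, start Z0 = {m1, m2, m5, m6}, keep only states in Sat with every successor in Z. Z1 = {m1, m2, m5}; Z2 = {m1, m2}; Z3 = {m2}; fixed.
Sat(AG (EG A[valid U crit])) = {m2}
m2 ∈ Sat(AG (EG A[valid U crit])) = {m2}, so the formula holds at m2.

Yes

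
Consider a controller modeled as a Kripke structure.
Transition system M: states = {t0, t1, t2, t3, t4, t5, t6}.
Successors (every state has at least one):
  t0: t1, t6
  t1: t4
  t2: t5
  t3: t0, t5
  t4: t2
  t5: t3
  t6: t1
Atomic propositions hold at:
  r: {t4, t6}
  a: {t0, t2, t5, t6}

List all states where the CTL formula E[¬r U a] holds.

{t0, t2, t3, t5, t6}

Sat(¬r) = {t0, t1, t2, t3, t5}
E[¬r U a]: least fixpoint, start Z0 = Sat(a) = {t0, t2, t5, t6}, add states in Sat(¬r) with some successor in Z. Z1 = {t0, t2, t3, t5, t6}; fixed.
Sat(E[¬r U a]) = {t0, t2, t3, t5, t6}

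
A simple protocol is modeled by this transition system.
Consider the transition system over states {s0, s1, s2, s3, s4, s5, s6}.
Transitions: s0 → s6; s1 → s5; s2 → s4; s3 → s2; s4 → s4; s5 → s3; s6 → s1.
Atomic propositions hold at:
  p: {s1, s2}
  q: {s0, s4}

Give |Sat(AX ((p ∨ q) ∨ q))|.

4

Sat(p ∨ q) = {s0, s1, s2, s4}
Sat((p ∨ q) ∨ q) = {s0, s1, s2, s4}
Sat(AX ((p ∨ q) ∨ q)) = {s : every successor in {s0, s1, s2, s4}} = {s2, s3, s4, s6}
|Sat(AX ((p ∨ q) ∨ q))| = |{s2, s3, s4, s6}| = 4.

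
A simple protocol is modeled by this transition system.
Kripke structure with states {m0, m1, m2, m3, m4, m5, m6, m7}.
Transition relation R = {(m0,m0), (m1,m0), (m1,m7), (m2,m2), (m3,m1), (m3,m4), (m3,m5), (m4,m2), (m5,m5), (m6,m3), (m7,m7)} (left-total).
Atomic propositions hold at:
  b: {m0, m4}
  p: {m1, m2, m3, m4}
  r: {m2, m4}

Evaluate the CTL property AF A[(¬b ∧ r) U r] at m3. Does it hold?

Sat(¬b) = {m1, m2, m3, m5, m6, m7}
Sat(¬b ∧ r) = {m2}
A[(¬b ∧ r) U r]: least fixpoint, start Z0 = Sat(r) = {m2, m4}, add states in Sat(¬b ∧ r) with every successor in Z. Already a fixed point.
Sat(A[(¬b ∧ r) U r]) = {m2, m4}
AF A[(¬b ∧ r) U r]: least fixpoint, start Z0 = {m2, m4}, add states with every successor in Z. Already a fixed point.
Sat(AF A[(¬b ∧ r) U r]) = {m2, m4}
m3 ∉ Sat(AF A[(¬b ∧ r) U r]) = {m2, m4}, so the formula does not hold at m3.

No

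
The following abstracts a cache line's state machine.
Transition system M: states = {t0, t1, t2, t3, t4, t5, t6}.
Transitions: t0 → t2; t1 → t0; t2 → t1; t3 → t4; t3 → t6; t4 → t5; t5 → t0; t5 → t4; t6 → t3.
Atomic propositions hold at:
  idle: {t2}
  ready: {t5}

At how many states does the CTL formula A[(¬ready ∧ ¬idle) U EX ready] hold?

1

Sat(¬ready) = {t0, t1, t2, t3, t4, t6}
Sat(¬idle) = {t0, t1, t3, t4, t5, t6}
Sat(¬ready ∧ ¬idle) = {t0, t1, t3, t4, t6}
Sat(EX ready) = {s : some successor in {t5}} = {t4}
A[(¬ready ∧ ¬idle) U EX ready]: least fixpoint, start Z0 = Sat(EX ready) = {t4}, add states in Sat(¬ready ∧ ¬idle) with every successor in Z. Already a fixed point.
Sat(A[(¬ready ∧ ¬idle) U EX ready]) = {t4}
|Sat(A[(¬ready ∧ ¬idle) U EX ready])| = |{t4}| = 1.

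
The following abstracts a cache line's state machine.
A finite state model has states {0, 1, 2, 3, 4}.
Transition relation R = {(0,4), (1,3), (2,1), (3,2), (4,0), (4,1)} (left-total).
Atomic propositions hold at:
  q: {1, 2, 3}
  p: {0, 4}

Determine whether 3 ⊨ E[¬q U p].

Sat(¬q) = {0, 4}
E[¬q U p]: least fixpoint, start Z0 = Sat(p) = {0, 4}, add states in Sat(¬q) with some successor in Z. Already a fixed point.
Sat(E[¬q U p]) = {0, 4}
3 ∉ Sat(E[¬q U p]) = {0, 4}, so the formula does not hold at 3.

No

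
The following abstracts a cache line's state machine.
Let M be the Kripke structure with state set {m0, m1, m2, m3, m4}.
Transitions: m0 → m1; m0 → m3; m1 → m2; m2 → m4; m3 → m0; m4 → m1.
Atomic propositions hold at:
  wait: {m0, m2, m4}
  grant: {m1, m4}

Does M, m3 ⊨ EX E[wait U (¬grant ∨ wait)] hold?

Yes

Sat(¬grant) = {m0, m2, m3}
Sat(¬grant ∨ wait) = {m0, m2, m3, m4}
E[wait U (¬grant ∨ wait)]: least fixpoint, start Z0 = Sat((¬grant ∨ wait)) = {m0, m2, m3, m4}, add states in Sat(wait) with some successor in Z. Already a fixed point.
Sat(E[wait U (¬grant ∨ wait)]) = {m0, m2, m3, m4}
Sat(EX E[wait U (¬grant ∨ wait)]) = {s : some successor in {m0, m2, m3, m4}} = {m0, m1, m2, m3}
m3 ∈ Sat(EX E[wait U (¬grant ∨ wait)]) = {m0, m1, m2, m3}, so the formula holds at m3.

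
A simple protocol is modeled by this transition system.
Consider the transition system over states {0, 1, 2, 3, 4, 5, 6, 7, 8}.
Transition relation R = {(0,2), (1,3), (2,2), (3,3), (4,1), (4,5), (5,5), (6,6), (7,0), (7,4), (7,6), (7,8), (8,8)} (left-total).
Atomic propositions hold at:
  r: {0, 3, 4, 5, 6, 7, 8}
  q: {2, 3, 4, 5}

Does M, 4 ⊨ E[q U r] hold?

E[q U r]: least fixpoint, start Z0 = Sat(r) = {0, 3, 4, 5, 6, 7, 8}, add states in Sat(q) with some successor in Z. Already a fixed point.
Sat(E[q U r]) = {0, 3, 4, 5, 6, 7, 8}
4 ∈ Sat(E[q U r]) = {0, 3, 4, 5, 6, 7, 8}, so the formula holds at 4.

Yes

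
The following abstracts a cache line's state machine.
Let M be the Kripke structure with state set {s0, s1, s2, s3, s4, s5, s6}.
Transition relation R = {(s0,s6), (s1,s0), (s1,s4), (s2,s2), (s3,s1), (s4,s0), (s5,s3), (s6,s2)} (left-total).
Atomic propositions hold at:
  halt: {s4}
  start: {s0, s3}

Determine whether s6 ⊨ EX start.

No

Sat(EX start) = {s : some successor in {s0, s3}} = {s1, s4, s5}
s6 ∉ Sat(EX start) = {s1, s4, s5}, so the formula does not hold at s6.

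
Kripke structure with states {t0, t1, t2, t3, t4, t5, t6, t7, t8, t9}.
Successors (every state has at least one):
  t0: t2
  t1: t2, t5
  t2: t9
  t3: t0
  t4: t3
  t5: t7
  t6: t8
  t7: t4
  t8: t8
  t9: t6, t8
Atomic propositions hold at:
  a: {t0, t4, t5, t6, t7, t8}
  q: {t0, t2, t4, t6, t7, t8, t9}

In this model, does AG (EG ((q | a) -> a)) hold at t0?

Sat(q | a) = {t0, t2, t4, t5, t6, t7, t8, t9}
Sat((q | a) -> a) = {t0, t1, t3, t4, t5, t6, t7, t8}
EG ((q | a) -> a): greatest fixpoint, start Z0 = {t0, t1, t3, t4, t5, t6, t7, t8}, keep only states in Sat with some successor in Z. Z1 = {t1, t3, t4, t5, t6, t7, t8}; Z2 = {t1, t4, t5, t6, t7, t8}; Z3 = {t1, t5, t6, t7, t8}; Z4 = {t1, t5, t6, t8}; Z5 = {t1, t6, t8}; Z6 = {t6, t8}; fixed.
Sat(EG ((q | a) -> a)) = {t6, t8}
AG (EG ((q | a) -> a)): greatest fixpoint, start Z0 = {t6, t8}, keep only states in Sat with every successor in Z. Already a fixed point.
Sat(AG (EG ((q | a) -> a))) = {t6, t8}
t0 ∉ Sat(AG (EG ((q | a) -> a))) = {t6, t8}, so the formula does not hold at t0.

No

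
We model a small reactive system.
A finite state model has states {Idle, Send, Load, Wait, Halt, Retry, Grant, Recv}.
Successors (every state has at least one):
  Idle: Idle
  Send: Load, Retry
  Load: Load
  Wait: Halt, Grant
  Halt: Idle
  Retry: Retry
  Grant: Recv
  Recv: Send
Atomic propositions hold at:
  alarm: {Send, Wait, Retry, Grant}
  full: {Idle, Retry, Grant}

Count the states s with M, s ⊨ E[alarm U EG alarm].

2

EG alarm: greatest fixpoint, start Z0 = {Send, Wait, Retry, Grant}, keep only states in Sat with some successor in Z. Z1 = {Send, Wait, Retry}; Z2 = {Send, Retry}; fixed.
Sat(EG alarm) = {Send, Retry}
E[alarm U EG alarm]: least fixpoint, start Z0 = Sat(EG alarm) = {Send, Retry}, add states in Sat(alarm) with some successor in Z. Already a fixed point.
Sat(E[alarm U EG alarm]) = {Send, Retry}
|Sat(E[alarm U EG alarm])| = |{Send, Retry}| = 2.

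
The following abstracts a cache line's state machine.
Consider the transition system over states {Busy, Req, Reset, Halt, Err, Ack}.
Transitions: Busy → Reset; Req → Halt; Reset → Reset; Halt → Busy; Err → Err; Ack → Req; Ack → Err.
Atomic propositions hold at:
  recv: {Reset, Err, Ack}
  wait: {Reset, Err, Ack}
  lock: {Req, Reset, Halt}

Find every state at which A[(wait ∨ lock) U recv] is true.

{Reset, Err, Ack}

Sat(wait ∨ lock) = {Req, Reset, Halt, Err, Ack}
A[(wait ∨ lock) U recv]: least fixpoint, start Z0 = Sat(recv) = {Reset, Err, Ack}, add states in Sat(wait ∨ lock) with every successor in Z. Already a fixed point.
Sat(A[(wait ∨ lock) U recv]) = {Reset, Err, Ack}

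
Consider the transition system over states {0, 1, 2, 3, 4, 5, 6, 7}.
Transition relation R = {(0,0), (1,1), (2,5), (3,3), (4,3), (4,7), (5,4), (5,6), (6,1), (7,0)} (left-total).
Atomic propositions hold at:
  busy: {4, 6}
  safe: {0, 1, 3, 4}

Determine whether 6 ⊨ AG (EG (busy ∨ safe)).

Yes

Sat(busy ∨ safe) = {0, 1, 3, 4, 6}
EG (busy ∨ safe): greatest fixpoint, start Z0 = {0, 1, 3, 4, 6}, keep only states in Sat with some successor in Z. Already a fixed point.
Sat(EG (busy ∨ safe)) = {0, 1, 3, 4, 6}
AG (EG (busy ∨ safe)): greatest fixpoint, start Z0 = {0, 1, 3, 4, 6}, keep only states in Sat with every successor in Z. Z1 = {0, 1, 3, 6}; fixed.
Sat(AG (EG (busy ∨ safe))) = {0, 1, 3, 6}
6 ∈ Sat(AG (EG (busy ∨ safe))) = {0, 1, 3, 6}, so the formula holds at 6.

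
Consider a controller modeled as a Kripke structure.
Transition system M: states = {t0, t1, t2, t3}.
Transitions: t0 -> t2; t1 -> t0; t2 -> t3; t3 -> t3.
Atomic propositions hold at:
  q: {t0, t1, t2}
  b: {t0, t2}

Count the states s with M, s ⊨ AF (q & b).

3

Sat(q & b) = {t0, t2}
AF (q & b): least fixpoint, start Z0 = {t0, t2}, add states with every successor in Z. Z1 = {t0, t1, t2}; fixed.
Sat(AF (q & b)) = {t0, t1, t2}
|Sat(AF (q & b))| = |{t0, t1, t2}| = 3.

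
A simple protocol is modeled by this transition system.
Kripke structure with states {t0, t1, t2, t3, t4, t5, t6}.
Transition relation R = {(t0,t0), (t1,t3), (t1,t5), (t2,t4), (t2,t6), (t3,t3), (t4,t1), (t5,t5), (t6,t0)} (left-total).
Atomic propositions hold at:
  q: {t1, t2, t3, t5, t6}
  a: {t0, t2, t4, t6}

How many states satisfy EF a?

4

EF a: least fixpoint, start Z0 = {t0, t2, t4, t6}, add states with some successor in Z. Already a fixed point.
Sat(EF a) = {t0, t2, t4, t6}
|Sat(EF a)| = |{t0, t2, t4, t6}| = 4.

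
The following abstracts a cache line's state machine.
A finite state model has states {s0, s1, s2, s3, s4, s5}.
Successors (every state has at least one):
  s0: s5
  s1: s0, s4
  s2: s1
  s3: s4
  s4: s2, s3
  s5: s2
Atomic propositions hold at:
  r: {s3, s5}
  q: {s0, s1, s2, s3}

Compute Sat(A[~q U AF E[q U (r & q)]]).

Sat(~q) = {s4, s5}
Sat(r & q) = {s3}
E[q U (r & q)]: least fixpoint, start Z0 = Sat((r & q)) = {s3}, add states in Sat(q) with some successor in Z. Already a fixed point.
Sat(E[q U (r & q)]) = {s3}
AF E[q U (r & q)]: least fixpoint, start Z0 = {s3}, add states with every successor in Z. Already a fixed point.
Sat(AF E[q U (r & q)]) = {s3}
A[~q U AF E[q U (r & q)]]: least fixpoint, start Z0 = Sat(AF E[q U (r & q)]) = {s3}, add states in Sat(~q) with every successor in Z. Already a fixed point.
Sat(A[~q U AF E[q U (r & q)]]) = {s3}

{s3}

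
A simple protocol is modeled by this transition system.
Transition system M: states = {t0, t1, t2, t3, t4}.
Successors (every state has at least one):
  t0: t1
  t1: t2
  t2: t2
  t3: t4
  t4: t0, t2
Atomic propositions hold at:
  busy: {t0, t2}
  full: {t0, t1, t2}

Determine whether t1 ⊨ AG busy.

No

AG busy: greatest fixpoint, start Z0 = {t0, t2}, keep only states in Sat with every successor in Z. Z1 = {t2}; fixed.
Sat(AG busy) = {t2}
t1 ∉ Sat(AG busy) = {t2}, so the formula does not hold at t1.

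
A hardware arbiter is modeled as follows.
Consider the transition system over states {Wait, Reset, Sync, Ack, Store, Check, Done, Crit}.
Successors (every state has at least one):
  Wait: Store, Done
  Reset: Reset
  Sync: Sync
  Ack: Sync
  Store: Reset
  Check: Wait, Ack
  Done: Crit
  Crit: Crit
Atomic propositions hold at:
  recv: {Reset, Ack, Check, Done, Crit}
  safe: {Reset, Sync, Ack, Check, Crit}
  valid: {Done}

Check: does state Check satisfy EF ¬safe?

Sat(¬safe) = {Wait, Store, Done}
EF ¬safe: least fixpoint, start Z0 = {Wait, Store, Done}, add states with some successor in Z. Z1 = {Wait, Store, Check, Done}; fixed.
Sat(EF ¬safe) = {Wait, Store, Check, Done}
Check ∈ Sat(EF ¬safe) = {Wait, Store, Check, Done}, so the formula holds at Check.

Yes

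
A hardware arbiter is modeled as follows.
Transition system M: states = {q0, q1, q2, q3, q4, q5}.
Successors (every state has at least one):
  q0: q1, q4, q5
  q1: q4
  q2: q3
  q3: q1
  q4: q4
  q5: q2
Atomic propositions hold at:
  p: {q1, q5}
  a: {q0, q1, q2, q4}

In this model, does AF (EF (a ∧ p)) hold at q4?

No

Sat(a ∧ p) = {q1}
EF (a ∧ p): least fixpoint, start Z0 = {q1}, add states with some successor in Z. Z1 = {q0, q1, q3}; Z2 = {q0, q1, q2, q3}; Z3 = {q0, q1, q2, q3, q5}; fixed.
Sat(EF (a ∧ p)) = {q0, q1, q2, q3, q5}
AF (EF (a ∧ p)): least fixpoint, start Z0 = {q0, q1, q2, q3, q5}, add states with every successor in Z. Already a fixed point.
Sat(AF (EF (a ∧ p))) = {q0, q1, q2, q3, q5}
q4 ∉ Sat(AF (EF (a ∧ p))) = {q0, q1, q2, q3, q5}, so the formula does not hold at q4.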